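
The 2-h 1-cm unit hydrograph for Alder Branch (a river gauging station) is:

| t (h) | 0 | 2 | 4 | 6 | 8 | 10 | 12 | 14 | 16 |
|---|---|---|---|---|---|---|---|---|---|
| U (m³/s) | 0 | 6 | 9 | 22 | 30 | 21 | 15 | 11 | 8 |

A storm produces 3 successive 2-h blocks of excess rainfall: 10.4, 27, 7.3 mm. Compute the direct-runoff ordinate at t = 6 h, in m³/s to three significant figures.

By discrete convolution, Q_j = Σ (P_i / 10 mm) · U_{j−i}.
At t = 6 h (j=3): Q = (10.4/10)·22 + (27/10)·9 + (7.3/10)·6 = 51.6 m³/s.

Q ≈ 51.6 m³/s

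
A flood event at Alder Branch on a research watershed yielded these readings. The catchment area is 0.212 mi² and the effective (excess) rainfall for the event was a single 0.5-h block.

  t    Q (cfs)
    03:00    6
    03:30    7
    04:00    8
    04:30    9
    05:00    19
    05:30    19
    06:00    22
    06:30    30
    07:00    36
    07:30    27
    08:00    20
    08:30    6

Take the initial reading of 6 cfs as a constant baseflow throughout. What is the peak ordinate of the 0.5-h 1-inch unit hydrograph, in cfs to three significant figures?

U_p ≈ 59.9 cfs

Direct runoff: 0.0, 1.0, 2.0, 3.0, 13.0, 13.0, 16.0, 24.0, 30.0, 21.0, 14.0, 0.0 cfs; ΣQ_DR = 137.0 cfs, peak = 30.0 cfs.
Runoff depth d = ΣQ_DR·Δt / A = 137.0 × 1800 / (0.212 mi²) = 0.5007 in.
The 1-inch UH is the DRH scaled by (1 in)/d, so U_p = 30.0 × 1/0.5007 = 59.9 cfs.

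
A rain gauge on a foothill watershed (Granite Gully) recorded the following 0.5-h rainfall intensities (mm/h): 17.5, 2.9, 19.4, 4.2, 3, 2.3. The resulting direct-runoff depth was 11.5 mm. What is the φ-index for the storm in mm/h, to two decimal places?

φ ≈ 6.95 mm/h

Only the 2 blocks with intensity above φ contribute runoff: 17.5, 19.4 mm/h.
Σ(I−φ)·Δt = d  ⇒  (17.5+19.4 − 2φ)·0.5 = 11.5
φ = (36.90 − 11.5/0.5) / 2 = 6.95 mm/h.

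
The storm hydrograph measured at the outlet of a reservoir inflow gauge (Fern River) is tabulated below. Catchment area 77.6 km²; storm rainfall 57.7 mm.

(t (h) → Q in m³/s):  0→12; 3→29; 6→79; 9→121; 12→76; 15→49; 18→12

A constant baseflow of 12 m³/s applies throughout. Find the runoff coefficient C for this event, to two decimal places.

ΣQ_DR = 294.0 m³/s; V = ΣQ_DR·Δt = 3.175 × 10^6 m³.
Runoff depth d = V / A = 40.92 mm.
C = d / P = 40.92 / 57.7 = 0.71.

C ≈ 0.71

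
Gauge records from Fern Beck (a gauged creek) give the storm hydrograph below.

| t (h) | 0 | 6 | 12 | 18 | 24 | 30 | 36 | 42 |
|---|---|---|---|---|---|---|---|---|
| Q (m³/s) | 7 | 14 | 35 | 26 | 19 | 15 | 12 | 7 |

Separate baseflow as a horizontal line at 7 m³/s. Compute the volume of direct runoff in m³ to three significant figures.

V ≈ 1.71 × 10^6 m³

Direct-runoff ordinates (Q − Q_b): 0.0, 7.0, 28.0, 19.0, 12.0, 8.0, 5.0, 0.0 m³/s.
ΣQ_DR = 79.00 m³/s.
With Δt = 6 h = 21600 s, V = ΣQ_DR · Δt = 79.00 × 21600 = 1.71 × 10^6 m³.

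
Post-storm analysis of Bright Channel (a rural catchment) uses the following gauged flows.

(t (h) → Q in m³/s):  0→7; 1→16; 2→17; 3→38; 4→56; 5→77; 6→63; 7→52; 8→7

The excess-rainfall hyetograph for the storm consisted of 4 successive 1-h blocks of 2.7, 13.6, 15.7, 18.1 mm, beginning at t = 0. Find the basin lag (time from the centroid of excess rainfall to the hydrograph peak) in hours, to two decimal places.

t_L ≈ 2.52 h

Centroid of excess rainfall: t_c = Σ P_i·t̄_i / ΣP_i = 2.4820 h (block centres at 0.5, 1.5, 2.5, 3.5 h).
Hydrograph peak occurs at t = 5 h, so basin lag t_L = 5 − 2.4820 = 2.52 h.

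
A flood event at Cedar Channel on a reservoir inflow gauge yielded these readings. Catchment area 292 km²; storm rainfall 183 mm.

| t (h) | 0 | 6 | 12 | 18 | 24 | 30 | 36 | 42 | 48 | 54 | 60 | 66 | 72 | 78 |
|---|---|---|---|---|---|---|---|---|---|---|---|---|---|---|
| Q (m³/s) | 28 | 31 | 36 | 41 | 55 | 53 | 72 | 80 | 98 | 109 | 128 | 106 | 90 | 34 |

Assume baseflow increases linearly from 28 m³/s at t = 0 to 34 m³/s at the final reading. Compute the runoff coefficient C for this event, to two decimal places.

C ≈ 0.21

ΣQ_DR = 527.0 m³/s; V = ΣQ_DR·Δt = 1.138 × 10^7 m³.
Runoff depth d = V / A = 38.98 mm.
C = d / P = 38.98 / 183 = 0.21.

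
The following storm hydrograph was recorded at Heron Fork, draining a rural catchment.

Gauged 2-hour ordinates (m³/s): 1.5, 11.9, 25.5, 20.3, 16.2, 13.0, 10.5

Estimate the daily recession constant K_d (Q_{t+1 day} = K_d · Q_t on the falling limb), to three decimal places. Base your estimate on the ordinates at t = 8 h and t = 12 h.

Between t = 8 h and t = 12 h the flow falls from 16.2 to 10.5 m³/s over 2×2 h = 4 h.
Per-interval ratio K = (10.5/16.2)^(1/2) = 0.8051; K_d = K^(24/2) = 0.074.

K_d ≈ 0.074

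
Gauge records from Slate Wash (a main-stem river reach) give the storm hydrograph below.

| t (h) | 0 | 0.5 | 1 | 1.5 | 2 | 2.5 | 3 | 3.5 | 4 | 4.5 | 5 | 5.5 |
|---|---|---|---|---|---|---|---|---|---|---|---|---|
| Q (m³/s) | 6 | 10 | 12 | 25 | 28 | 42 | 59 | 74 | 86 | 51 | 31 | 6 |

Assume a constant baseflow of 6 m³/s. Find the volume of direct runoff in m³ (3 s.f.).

Direct-runoff ordinates (Q − Q_b): 0.0, 4.0, 6.0, 19.0, 22.0, 36.0, 53.0, 68.0, 80.0, 45.0, 25.0, 0.0 m³/s.
ΣQ_DR = 358.0 m³/s.
With Δt = 0.5 h = 1800 s, V = ΣQ_DR · Δt = 358.0 × 1800 = 6.44 × 10^5 m³.

V ≈ 6.44 × 10^5 m³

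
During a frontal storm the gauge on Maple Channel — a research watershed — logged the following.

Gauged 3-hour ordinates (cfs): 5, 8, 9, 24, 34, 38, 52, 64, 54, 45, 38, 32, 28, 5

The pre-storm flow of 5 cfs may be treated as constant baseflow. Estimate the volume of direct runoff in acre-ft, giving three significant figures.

V ≈ 90.7 acre-ft

Direct-runoff ordinates (Q − Q_b): 0.0, 3.0, 4.0, 19.0, 29.0, 33.0, 47.0, 59.0, 49.0, 40.0, 33.0, 27.0, 23.0, 0.0 cfs.
ΣQ_DR = 366.0 cfs.
With Δt = 3 h = 10800 s, V = ΣQ_DR · Δt = 366.0 × 10800 = 3.95 × 10^6 ft³ = 90.7 acre-ft.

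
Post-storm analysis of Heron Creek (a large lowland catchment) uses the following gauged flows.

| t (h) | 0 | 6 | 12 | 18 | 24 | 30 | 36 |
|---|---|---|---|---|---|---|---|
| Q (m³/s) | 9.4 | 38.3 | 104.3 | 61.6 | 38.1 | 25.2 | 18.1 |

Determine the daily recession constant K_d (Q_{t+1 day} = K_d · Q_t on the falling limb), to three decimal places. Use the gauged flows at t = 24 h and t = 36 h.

Between t = 24 h and t = 36 h the flow falls from 38.1 to 18.1 m³/s over 2×6 h = 12 h.
Per-interval ratio K = (18.1/38.1)^(1/2) = 0.6893; K_d = K^(24/6) = 0.226.

K_d ≈ 0.226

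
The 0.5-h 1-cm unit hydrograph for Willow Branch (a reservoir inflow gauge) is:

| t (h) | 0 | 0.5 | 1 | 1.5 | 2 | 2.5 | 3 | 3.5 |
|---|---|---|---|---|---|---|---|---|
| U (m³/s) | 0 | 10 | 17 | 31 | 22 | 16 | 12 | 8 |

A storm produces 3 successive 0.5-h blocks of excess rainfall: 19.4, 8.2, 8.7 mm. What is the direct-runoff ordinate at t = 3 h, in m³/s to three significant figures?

Q ≈ 55.5 m³/s

By discrete convolution, Q_j = Σ (P_i / 10 mm) · U_{j−i}.
At t = 3 h (j=6): Q = (19.4/10)·12 + (8.2/10)·16 + (8.7/10)·22 = 55.5 m³/s.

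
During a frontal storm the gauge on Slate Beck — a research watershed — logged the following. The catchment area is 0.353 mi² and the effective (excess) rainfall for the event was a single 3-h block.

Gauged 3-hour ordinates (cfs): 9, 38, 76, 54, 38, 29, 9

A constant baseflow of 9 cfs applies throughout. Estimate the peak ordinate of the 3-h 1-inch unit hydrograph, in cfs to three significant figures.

U_p ≈ 26.8 cfs

Direct runoff: 0.0, 29.0, 67.0, 45.0, 29.0, 20.0, 0.0 cfs; ΣQ_DR = 190.0 cfs, peak = 67.0 cfs.
Runoff depth d = ΣQ_DR·Δt / A = 190.0 × 10800 / (0.353 mi²) = 2.502 in.
The 1-inch UH is the DRH scaled by (1 in)/d, so U_p = 67.0 × 1/2.502 = 26.8 cfs.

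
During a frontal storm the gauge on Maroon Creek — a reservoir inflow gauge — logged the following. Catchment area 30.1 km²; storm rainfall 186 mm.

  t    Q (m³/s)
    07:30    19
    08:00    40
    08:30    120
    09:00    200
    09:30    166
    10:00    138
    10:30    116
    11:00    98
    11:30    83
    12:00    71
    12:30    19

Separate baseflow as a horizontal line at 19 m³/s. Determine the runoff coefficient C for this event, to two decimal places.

C ≈ 0.28

ΣQ_DR = 861.0 m³/s; V = ΣQ_DR·Δt = 1.550 × 10^6 m³.
Runoff depth d = V / A = 51.49 mm.
C = d / P = 51.49 / 186 = 0.28.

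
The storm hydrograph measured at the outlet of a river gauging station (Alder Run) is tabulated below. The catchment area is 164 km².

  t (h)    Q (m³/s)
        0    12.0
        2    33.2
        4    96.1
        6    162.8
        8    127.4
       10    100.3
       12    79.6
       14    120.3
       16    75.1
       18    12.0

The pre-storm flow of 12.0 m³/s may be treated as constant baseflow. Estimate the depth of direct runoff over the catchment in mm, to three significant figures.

d ≈ 30.7 mm

Direct runoff: 0.0, 21.2, 84.1, 150.8, 115.4, 88.3, 67.6, 108.3, 63.1, 0.0 m³/s; ΣQ_DR = 698.8 m³/s.
V = ΣQ_DR · Δt = 698.8 × 7200 s = 5.031 × 10^6 m³.
Over A = 164 km², depth = V / A = 30.7 mm.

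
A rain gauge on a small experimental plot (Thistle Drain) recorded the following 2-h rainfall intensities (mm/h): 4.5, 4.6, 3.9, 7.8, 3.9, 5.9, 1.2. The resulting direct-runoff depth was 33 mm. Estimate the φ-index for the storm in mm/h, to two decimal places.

Only the 6 blocks with intensity above φ contribute runoff: 4.5, 4.6, 3.9, 7.8, 3.9, 5.9 mm/h.
Σ(I−φ)·Δt = d  ⇒  (4.5+4.6+3.9+7.8+3.9+5.9 − 6φ)·2 = 33
φ = (30.60 − 33/2) / 6 = 2.35 mm/h.

φ ≈ 2.35 mm/h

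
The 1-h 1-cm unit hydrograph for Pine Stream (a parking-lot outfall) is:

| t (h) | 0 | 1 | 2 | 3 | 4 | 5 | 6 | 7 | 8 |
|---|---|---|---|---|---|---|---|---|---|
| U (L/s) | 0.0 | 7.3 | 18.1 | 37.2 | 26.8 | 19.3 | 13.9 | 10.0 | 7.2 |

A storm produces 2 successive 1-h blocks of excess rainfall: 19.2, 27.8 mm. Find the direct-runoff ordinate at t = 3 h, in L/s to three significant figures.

Q ≈ 122 L/s

By discrete convolution, Q_j = Σ (P_i / 10 mm) · U_{j−i}.
At t = 3 h (j=3): Q = (19.2/10)·37.2 + (27.8/10)·18.1 = 122 L/s.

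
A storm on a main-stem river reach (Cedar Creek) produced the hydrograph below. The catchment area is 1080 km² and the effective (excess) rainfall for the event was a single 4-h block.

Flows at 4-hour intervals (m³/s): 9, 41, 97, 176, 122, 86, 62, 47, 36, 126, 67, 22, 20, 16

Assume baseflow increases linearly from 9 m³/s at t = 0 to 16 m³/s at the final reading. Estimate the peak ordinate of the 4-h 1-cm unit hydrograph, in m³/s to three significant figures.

U_p ≈ 165 m³/s

Direct runoff: 0.00, 31.46, 86.92, 165.38, 110.85, 74.31, 49.77, 34.23, 22.69, 112.15, 52.62, 7.08, 4.54, 0.00 m³/s; ΣQ_DR = 752.0 m³/s, peak = 165.38 m³/s.
Runoff depth d = ΣQ_DR·Δt / A = 752.0 × 14400 / (1080 km²) = 10.03 mm.
The 1-cm UH is the DRH scaled by (10 mm)/d, so U_p = 165.38 × 10/10.03 = 165 m³/s.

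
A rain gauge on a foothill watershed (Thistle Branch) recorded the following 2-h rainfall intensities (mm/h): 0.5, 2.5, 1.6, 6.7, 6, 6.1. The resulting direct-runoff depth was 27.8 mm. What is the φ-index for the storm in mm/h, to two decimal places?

Only the 4 blocks with intensity above φ contribute runoff: 2.5, 6.7, 6, 6.1 mm/h.
Σ(I−φ)·Δt = d  ⇒  (2.5+6.7+6+6.1 − 4φ)·2 = 27.8
φ = (21.30 − 27.8/2) / 4 = 1.85 mm/h.

φ ≈ 1.85 mm/h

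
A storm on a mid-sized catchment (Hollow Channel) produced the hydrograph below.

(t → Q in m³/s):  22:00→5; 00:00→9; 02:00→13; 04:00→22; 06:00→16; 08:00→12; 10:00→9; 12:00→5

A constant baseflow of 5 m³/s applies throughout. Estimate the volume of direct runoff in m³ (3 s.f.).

Direct-runoff ordinates (Q − Q_b): 0.0, 4.0, 8.0, 17.0, 11.0, 7.0, 4.0, 0.0 m³/s.
ΣQ_DR = 51.00 m³/s.
With Δt = 2 h = 7200 s, V = ΣQ_DR · Δt = 51.00 × 7200 = 3.67 × 10^5 m³.

V ≈ 3.67 × 10^5 m³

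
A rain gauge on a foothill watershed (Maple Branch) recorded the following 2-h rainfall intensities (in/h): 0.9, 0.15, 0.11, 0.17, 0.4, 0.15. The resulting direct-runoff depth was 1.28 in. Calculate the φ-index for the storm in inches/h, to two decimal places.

Only the 2 blocks with intensity above φ contribute runoff: 0.9, 0.4 in/h.
Σ(I−φ)·Δt = d  ⇒  (0.9+0.4 − 2φ)·2 = 1.28
φ = (1.300 − 1.28/2) / 2 = 0.33 in/h.

φ ≈ 0.33 in/h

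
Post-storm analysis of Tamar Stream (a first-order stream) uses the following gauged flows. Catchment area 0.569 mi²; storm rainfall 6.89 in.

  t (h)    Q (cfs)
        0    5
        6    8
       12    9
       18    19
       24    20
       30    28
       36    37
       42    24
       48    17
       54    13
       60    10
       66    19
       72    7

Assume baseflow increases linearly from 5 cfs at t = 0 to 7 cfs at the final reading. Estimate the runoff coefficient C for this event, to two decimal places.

C ≈ 0.33

ΣQ_DR = 138.0 cfs; V = ΣQ_DR·Δt = 2.981 × 10^6 ft³.
Runoff depth d = V / A = 2.255 in.
C = d / P = 2.255 / 6.89 = 0.33.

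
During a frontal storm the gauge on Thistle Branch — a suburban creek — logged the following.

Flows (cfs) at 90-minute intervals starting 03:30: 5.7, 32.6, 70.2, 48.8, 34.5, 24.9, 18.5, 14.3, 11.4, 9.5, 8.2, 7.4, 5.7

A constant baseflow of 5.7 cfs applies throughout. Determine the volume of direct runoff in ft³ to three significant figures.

Direct-runoff ordinates (Q − Q_b): 0.0, 26.9, 64.5, 43.1, 28.8, 19.2, 12.8, 8.6, 5.7, 3.8, 2.5, 1.7, 0.0 cfs.
ΣQ_DR = 217.6 cfs.
With Δt = 1.5 h = 5400 s, V = ΣQ_DR · Δt = 217.6 × 5400 = 1.18 × 10^6 ft³.

V ≈ 1.18 × 10^6 ft³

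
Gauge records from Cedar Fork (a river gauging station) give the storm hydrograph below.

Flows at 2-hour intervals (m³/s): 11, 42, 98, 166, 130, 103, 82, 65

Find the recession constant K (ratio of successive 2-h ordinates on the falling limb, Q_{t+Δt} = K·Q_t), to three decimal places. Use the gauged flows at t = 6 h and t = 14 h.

K ≈ 0.791

Using the recession-limb readings at t = 6 h and t = 14 h: Q falls from 166 to 65 m³/s over 4 intervals.
K = (Q₂/Q₁)^(1/4) = (65/166)^(1/4) = 0.791.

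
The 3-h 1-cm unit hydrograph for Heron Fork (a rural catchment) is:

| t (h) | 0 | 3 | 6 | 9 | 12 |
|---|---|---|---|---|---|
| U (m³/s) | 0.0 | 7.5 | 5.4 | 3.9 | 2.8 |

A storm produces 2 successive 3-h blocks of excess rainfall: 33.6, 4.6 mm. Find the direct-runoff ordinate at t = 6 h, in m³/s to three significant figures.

By discrete convolution, Q_j = Σ (P_i / 10 mm) · U_{j−i}.
At t = 6 h (j=2): Q = (33.6/10)·5.4 + (4.6/10)·7.5 = 21.6 m³/s.

Q ≈ 21.6 m³/s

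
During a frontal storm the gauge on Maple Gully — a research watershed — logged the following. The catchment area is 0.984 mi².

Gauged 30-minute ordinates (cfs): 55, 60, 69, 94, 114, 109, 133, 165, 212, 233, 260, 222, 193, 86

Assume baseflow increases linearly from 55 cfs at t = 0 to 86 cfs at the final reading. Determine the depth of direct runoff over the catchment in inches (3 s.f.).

Direct runoff: 0.00, 2.62, 9.23, 31.85, 49.46, 42.08, 63.69, 93.31, 137.92, 156.54, 181.15, 140.77, 109.38, 0.00 cfs; ΣQ_DR = 1018 cfs.
V = ΣQ_DR · Δt = 1018 × 1800 s = 1.832 × 10^6 ft³.
Over A = 0.984 mi², depth = V / A = 0.802 in.

d ≈ 0.802 in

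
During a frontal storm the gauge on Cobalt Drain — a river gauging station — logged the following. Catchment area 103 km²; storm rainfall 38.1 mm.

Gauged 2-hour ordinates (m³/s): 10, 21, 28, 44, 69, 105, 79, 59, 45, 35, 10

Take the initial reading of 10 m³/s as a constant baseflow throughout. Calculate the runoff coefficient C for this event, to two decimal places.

ΣQ_DR = 395.0 m³/s; V = ΣQ_DR·Δt = 2.844 × 10^6 m³.
Runoff depth d = V / A = 27.61 mm.
C = d / P = 27.61 / 38.1 = 0.72.

C ≈ 0.72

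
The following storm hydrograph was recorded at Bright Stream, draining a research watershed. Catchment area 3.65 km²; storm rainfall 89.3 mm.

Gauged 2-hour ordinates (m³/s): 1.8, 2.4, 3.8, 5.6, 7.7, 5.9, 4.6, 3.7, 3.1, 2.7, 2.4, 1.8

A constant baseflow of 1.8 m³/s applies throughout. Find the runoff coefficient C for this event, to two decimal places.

ΣQ_DR = 23.90 m³/s; V = ΣQ_DR·Δt = 1.721 × 10^5 m³.
Runoff depth d = V / A = 47.15 mm.
C = d / P = 47.15 / 89.3 = 0.53.

C ≈ 0.53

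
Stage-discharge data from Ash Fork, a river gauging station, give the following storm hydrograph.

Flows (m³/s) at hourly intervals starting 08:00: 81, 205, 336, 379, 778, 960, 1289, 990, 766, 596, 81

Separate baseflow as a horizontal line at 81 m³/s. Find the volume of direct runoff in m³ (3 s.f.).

V ≈ 2.01 × 10^7 m³

Direct-runoff ordinates (Q − Q_b): 0.0, 124.0, 255.0, 298.0, 697.0, 879.0, 1208.0, 909.0, 685.0, 515.0, 0.0 m³/s.
ΣQ_DR = 5570 m³/s.
With Δt = 1 h = 3600 s, V = ΣQ_DR · Δt = 5570 × 3600 = 2.01 × 10^7 m³.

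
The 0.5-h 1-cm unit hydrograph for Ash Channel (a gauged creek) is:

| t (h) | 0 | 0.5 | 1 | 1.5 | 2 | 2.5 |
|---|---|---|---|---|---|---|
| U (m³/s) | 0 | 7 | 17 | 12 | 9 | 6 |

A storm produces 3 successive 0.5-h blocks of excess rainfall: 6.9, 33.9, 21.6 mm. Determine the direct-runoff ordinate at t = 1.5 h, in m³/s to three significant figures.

Q ≈ 81.0 m³/s

By discrete convolution, Q_j = Σ (P_i / 10 mm) · U_{j−i}.
At t = 1.5 h (j=3): Q = (6.9/10)·12 + (33.9/10)·17 + (21.6/10)·7 = 81.0 m³/s.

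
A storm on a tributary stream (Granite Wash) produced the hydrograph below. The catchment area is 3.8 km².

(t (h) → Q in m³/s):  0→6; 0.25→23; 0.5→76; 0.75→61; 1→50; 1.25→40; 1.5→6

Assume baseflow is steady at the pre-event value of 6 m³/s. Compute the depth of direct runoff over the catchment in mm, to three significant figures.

d ≈ 52.1 mm

Direct runoff: 0.0, 17.0, 70.0, 55.0, 44.0, 34.0, 0.0 m³/s; ΣQ_DR = 220.0 m³/s.
V = ΣQ_DR · Δt = 220.0 × 900 s = 1.980 × 10^5 m³.
Over A = 3.8 km², depth = V / A = 52.1 mm.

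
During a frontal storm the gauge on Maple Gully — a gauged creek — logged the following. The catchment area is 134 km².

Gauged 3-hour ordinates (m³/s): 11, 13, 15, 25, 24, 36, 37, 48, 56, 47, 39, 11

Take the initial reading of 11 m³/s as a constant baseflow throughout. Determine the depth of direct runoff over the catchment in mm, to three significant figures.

Direct runoff: 0.0, 2.0, 4.0, 14.0, 13.0, 25.0, 26.0, 37.0, 45.0, 36.0, 28.0, 0.0 m³/s; ΣQ_DR = 230.0 m³/s.
V = ΣQ_DR · Δt = 230.0 × 10800 s = 2.484 × 10^6 m³.
Over A = 134 km², depth = V / A = 18.5 mm.

d ≈ 18.5 mm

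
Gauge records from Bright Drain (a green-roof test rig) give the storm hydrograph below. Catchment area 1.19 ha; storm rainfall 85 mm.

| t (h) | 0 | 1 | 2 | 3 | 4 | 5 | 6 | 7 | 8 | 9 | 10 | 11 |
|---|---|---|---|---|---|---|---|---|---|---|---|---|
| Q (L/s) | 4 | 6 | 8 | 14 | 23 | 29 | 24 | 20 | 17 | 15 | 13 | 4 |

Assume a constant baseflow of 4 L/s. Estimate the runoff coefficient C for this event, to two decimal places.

C ≈ 0.46

ΣQ_DR = 129.0 L/s; V = ΣQ_DR·Δt = 4.644 × 10^5 L.
Runoff depth d = V / A = 39.03 mm.
C = d / P = 39.03 / 85 = 0.46.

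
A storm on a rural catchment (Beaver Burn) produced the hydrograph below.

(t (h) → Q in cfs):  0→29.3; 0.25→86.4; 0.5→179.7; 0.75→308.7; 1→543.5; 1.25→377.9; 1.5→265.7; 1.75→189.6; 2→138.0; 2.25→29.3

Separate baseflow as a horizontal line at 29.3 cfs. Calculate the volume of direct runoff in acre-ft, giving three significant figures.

Direct-runoff ordinates (Q − Q_b): 0.0, 57.1, 150.4, 279.4, 514.2, 348.6, 236.4, 160.3, 108.7, 0.0 cfs.
ΣQ_DR = 1855 cfs.
With Δt = 0.25 h = 900 s, V = ΣQ_DR · Δt = 1855 × 900 = 1.67 × 10^6 ft³ = 38.3 acre-ft.

V ≈ 38.3 acre-ft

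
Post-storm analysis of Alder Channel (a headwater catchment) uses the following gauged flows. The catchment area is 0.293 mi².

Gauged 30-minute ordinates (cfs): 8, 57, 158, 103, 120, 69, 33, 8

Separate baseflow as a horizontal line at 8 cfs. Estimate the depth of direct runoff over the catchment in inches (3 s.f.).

d ≈ 1.30 in

Direct runoff: 0.0, 49.0, 150.0, 95.0, 112.0, 61.0, 25.0, 0.0 cfs; ΣQ_DR = 492.0 cfs.
V = ΣQ_DR · Δt = 492.0 × 1800 s = 8.856 × 10^5 ft³.
Over A = 0.293 mi², depth = V / A = 1.30 in.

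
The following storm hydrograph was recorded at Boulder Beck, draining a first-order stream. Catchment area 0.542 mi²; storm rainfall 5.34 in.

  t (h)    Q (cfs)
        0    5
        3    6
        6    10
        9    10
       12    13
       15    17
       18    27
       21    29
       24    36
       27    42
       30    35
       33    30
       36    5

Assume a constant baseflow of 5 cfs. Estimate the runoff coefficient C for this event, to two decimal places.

C ≈ 0.32

ΣQ_DR = 200.0 cfs; V = ΣQ_DR·Δt = 2.160 × 10^6 ft³.
Runoff depth d = V / A = 1.715 in.
C = d / P = 1.715 / 5.34 = 0.32.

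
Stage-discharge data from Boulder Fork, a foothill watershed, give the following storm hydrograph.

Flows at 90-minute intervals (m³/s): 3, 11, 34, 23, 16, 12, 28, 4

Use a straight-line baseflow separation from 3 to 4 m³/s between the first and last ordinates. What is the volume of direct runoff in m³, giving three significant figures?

V ≈ 5.56 × 10^5 m³

Direct-runoff ordinates (Q − Q_b): 0.00, 7.86, 30.71, 19.57, 12.43, 8.29, 24.14, 0.00 m³/s.
ΣQ_DR = 103.0 m³/s.
With Δt = 1.5 h = 5400 s, V = ΣQ_DR · Δt = 103.0 × 5400 = 5.56 × 10^5 m³.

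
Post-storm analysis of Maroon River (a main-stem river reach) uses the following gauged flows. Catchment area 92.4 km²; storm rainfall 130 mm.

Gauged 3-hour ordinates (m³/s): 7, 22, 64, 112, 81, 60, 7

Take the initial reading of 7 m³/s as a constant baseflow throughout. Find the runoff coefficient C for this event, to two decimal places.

ΣQ_DR = 304.0 m³/s; V = ΣQ_DR·Δt = 3.283 × 10^6 m³.
Runoff depth d = V / A = 35.53 mm.
C = d / P = 35.53 / 130 = 0.27.

C ≈ 0.27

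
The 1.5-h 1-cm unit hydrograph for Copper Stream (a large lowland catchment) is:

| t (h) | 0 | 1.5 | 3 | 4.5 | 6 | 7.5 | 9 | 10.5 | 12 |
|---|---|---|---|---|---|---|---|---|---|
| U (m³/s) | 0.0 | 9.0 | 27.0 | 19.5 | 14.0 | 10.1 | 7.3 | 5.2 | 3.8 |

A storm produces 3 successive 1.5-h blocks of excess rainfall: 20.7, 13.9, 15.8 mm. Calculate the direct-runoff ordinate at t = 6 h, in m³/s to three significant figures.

By discrete convolution, Q_j = Σ (P_i / 10 mm) · U_{j−i}.
At t = 6 h (j=4): Q = (20.7/10)·14.0 + (13.9/10)·19.5 + (15.8/10)·27.0 = 98.7 m³/s.

Q ≈ 98.7 m³/s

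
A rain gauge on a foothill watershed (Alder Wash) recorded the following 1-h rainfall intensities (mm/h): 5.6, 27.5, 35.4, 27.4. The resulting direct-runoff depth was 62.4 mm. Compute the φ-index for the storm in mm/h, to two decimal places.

φ ≈ 9.30 mm/h

Only the 3 blocks with intensity above φ contribute runoff: 27.5, 35.4, 27.4 mm/h.
Σ(I−φ)·Δt = d  ⇒  (27.5+35.4+27.4 − 3φ)·1 = 62.4
φ = (90.30 − 62.4/1) / 3 = 9.30 mm/h.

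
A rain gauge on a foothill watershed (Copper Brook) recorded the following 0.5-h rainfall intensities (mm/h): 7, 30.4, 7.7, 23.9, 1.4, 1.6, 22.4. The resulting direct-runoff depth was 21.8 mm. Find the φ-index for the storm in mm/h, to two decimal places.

φ ≈ 11.03 mm/h

Only the 3 blocks with intensity above φ contribute runoff: 30.4, 23.9, 22.4 mm/h.
Σ(I−φ)·Δt = d  ⇒  (30.4+23.9+22.4 − 3φ)·0.5 = 21.8
φ = (76.70 − 21.8/0.5) / 3 = 11.03 mm/h.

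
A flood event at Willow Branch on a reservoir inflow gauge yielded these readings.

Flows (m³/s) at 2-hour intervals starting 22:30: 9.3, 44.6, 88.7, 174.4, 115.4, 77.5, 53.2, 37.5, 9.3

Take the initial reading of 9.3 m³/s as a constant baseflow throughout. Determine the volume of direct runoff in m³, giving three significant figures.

V ≈ 3.79 × 10^6 m³

Direct-runoff ordinates (Q − Q_b): 0.0, 35.3, 79.4, 165.1, 106.1, 68.2, 43.9, 28.2, 0.0 m³/s.
ΣQ_DR = 526.2 m³/s.
With Δt = 2 h = 7200 s, V = ΣQ_DR · Δt = 526.2 × 7200 = 3.79 × 10^6 m³.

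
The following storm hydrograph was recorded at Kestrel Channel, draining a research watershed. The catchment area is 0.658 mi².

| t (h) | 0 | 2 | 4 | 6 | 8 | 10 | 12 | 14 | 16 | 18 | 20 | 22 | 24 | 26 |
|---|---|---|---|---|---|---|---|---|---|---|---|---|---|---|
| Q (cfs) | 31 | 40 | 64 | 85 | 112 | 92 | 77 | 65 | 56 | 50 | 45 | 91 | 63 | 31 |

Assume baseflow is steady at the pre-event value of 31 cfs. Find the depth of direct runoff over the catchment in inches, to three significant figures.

Direct runoff: 0.0, 9.0, 33.0, 54.0, 81.0, 61.0, 46.0, 34.0, 25.0, 19.0, 14.0, 60.0, 32.0, 0.0 cfs; ΣQ_DR = 468.0 cfs.
V = ΣQ_DR · Δt = 468.0 × 7200 s = 3.370 × 10^6 ft³.
Over A = 0.658 mi², depth = V / A = 2.20 in.

d ≈ 2.20 in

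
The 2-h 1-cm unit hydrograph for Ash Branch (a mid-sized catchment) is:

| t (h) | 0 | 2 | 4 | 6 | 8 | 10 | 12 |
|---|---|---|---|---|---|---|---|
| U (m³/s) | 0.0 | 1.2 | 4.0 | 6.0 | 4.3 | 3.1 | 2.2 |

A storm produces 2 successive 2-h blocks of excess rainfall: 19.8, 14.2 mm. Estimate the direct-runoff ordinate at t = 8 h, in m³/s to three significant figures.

Q ≈ 17.0 m³/s

By discrete convolution, Q_j = Σ (P_i / 10 mm) · U_{j−i}.
At t = 8 h (j=4): Q = (19.8/10)·4.3 + (14.2/10)·6.0 = 17.0 m³/s.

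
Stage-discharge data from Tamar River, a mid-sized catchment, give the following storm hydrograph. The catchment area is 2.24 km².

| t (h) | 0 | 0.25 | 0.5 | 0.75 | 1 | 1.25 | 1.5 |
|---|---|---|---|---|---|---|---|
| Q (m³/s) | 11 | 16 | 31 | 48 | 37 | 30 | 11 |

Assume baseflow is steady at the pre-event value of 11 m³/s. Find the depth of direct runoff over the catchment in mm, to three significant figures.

Direct runoff: 0.0, 5.0, 20.0, 37.0, 26.0, 19.0, 0.0 m³/s; ΣQ_DR = 107.0 m³/s.
V = ΣQ_DR · Δt = 107.0 × 900 s = 96300 m³.
Over A = 2.24 km², depth = V / A = 43.0 mm.

d ≈ 43.0 mm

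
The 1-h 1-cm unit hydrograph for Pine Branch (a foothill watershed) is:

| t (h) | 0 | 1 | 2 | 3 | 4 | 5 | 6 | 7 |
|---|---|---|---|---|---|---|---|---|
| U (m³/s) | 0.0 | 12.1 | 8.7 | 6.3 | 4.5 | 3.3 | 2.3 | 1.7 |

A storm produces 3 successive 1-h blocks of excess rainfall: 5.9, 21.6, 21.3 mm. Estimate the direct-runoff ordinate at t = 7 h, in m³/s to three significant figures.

By discrete convolution, Q_j = Σ (P_i / 10 mm) · U_{j−i}.
At t = 7 h (j=7): Q = (5.9/10)·1.7 + (21.6/10)·2.3 + (21.3/10)·3.3 = 13.0 m³/s.

Q ≈ 13.0 m³/s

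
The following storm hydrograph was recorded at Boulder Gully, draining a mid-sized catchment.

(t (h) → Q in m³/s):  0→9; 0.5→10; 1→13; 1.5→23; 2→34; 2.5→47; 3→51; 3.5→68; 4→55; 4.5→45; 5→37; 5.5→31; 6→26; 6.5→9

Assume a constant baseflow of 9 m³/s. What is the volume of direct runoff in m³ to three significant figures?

Direct-runoff ordinates (Q − Q_b): 0.0, 1.0, 4.0, 14.0, 25.0, 38.0, 42.0, 59.0, 46.0, 36.0, 28.0, 22.0, 17.0, 0.0 m³/s.
ΣQ_DR = 332.0 m³/s.
With Δt = 0.5 h = 1800 s, V = ΣQ_DR · Δt = 332.0 × 1800 = 5.98 × 10^5 m³.

V ≈ 5.98 × 10^5 m³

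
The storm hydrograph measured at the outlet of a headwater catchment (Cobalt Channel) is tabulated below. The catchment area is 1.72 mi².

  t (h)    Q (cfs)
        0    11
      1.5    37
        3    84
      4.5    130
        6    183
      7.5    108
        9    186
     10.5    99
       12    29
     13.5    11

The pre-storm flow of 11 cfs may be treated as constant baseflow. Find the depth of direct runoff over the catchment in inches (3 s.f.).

d ≈ 1.04 in

Direct runoff: 0.0, 26.0, 73.0, 119.0, 172.0, 97.0, 175.0, 88.0, 18.0, 0.0 cfs; ΣQ_DR = 768.0 cfs.
V = ΣQ_DR · Δt = 768.0 × 5400 s = 4.147 × 10^6 ft³.
Over A = 1.72 mi², depth = V / A = 1.04 in.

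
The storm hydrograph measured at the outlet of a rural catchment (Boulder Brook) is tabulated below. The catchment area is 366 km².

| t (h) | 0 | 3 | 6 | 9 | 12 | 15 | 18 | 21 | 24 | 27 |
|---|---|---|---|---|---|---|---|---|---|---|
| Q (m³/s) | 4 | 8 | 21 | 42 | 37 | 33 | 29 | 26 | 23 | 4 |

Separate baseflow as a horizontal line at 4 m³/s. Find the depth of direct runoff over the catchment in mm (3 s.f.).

d ≈ 5.52 mm

Direct runoff: 0.0, 4.0, 17.0, 38.0, 33.0, 29.0, 25.0, 22.0, 19.0, 0.0 m³/s; ΣQ_DR = 187.0 m³/s.
V = ΣQ_DR · Δt = 187.0 × 10800 s = 2.020 × 10^6 m³.
Over A = 366 km², depth = V / A = 5.52 mm.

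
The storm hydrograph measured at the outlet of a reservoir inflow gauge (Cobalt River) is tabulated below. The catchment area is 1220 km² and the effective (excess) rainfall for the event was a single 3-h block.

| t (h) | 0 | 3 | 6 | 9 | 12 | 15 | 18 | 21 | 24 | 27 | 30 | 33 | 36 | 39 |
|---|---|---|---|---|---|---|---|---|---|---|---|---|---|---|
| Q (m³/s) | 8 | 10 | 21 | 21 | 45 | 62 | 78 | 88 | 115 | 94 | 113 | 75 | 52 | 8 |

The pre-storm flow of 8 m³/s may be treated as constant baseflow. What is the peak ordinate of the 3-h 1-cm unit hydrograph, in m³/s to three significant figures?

Direct runoff: 0.0, 2.0, 13.0, 13.0, 37.0, 54.0, 70.0, 80.0, 107.0, 86.0, 105.0, 67.0, 44.0, 0.0 m³/s; ΣQ_DR = 678.0 m³/s, peak = 107.0 m³/s.
Runoff depth d = ΣQ_DR·Δt / A = 678.0 × 10800 / (1220 km²) = 6.002 mm.
The 1-cm UH is the DRH scaled by (10 mm)/d, so U_p = 107.0 × 10/6.002 = 178 m³/s.

U_p ≈ 178 m³/s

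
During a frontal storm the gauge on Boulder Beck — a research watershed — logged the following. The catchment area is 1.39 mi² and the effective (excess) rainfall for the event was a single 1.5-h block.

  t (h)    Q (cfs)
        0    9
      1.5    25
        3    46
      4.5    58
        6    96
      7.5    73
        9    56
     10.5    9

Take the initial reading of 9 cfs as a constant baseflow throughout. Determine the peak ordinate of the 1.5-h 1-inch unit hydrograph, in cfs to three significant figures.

Direct runoff: 0.0, 16.0, 37.0, 49.0, 87.0, 64.0, 47.0, 0.0 cfs; ΣQ_DR = 300.0 cfs, peak = 87.0 cfs.
Runoff depth d = ΣQ_DR·Δt / A = 300.0 × 5400 / (1.39 mi²) = 0.5017 in.
The 1-inch UH is the DRH scaled by (1 in)/d, so U_p = 87.0 × 1/0.5017 = 173 cfs.

U_p ≈ 173 cfs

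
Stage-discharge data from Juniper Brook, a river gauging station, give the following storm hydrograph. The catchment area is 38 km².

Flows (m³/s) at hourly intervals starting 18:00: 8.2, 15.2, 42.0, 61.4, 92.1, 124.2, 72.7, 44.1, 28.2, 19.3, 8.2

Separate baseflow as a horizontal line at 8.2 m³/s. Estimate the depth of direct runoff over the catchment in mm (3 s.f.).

d ≈ 40.3 mm

Direct runoff: 0.0, 7.0, 33.8, 53.2, 83.9, 116.0, 64.5, 35.9, 20.0, 11.1, 0.0 m³/s; ΣQ_DR = 425.4 m³/s.
V = ΣQ_DR · Δt = 425.4 × 3600 s = 1.531 × 10^6 m³.
Over A = 38 km², depth = V / A = 40.3 mm.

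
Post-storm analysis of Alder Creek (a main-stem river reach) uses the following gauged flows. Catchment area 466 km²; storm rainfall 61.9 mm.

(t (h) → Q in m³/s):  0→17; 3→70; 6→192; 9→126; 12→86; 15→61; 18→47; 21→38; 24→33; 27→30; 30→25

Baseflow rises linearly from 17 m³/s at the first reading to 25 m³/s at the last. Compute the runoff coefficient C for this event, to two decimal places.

ΣQ_DR = 494.0 m³/s; V = ΣQ_DR·Δt = 5.335 × 10^6 m³.
Runoff depth d = V / A = 11.45 mm.
C = d / P = 11.45 / 61.9 = 0.18.

C ≈ 0.18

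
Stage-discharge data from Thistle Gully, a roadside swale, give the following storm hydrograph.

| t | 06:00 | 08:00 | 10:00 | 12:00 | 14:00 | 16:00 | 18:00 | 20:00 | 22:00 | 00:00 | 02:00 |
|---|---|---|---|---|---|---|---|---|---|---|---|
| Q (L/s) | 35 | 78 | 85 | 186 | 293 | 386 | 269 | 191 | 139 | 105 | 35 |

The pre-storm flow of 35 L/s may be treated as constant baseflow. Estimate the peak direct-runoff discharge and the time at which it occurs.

Q_p = 351.0 L/s at t = 16:00

Subtracting baseflow gives direct-runoff ordinates: 0.0, 43.0, 50.0, 151.0, 258.0, 351.0, 234.0, 156.0, 104.0, 70.0, 0.0 L/s.
The maximum is 351.0 L/s, occurring at the reading for t = 16:00.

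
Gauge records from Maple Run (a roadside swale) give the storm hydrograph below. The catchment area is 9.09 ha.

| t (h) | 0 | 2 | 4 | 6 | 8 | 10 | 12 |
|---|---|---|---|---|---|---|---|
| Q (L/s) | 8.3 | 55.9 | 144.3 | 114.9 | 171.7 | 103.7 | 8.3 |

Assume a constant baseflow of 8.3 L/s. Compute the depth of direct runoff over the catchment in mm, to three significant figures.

d ≈ 43.5 mm

Direct runoff: 0.0, 47.6, 136.0, 106.6, 163.4, 95.4, 0.0 L/s; ΣQ_DR = 549.0 L/s.
V = ΣQ_DR · Δt = 549.0 × 7200 s = 3.953 × 10^6 L.
Over A = 9.09 ha, depth = V / A = 43.5 mm.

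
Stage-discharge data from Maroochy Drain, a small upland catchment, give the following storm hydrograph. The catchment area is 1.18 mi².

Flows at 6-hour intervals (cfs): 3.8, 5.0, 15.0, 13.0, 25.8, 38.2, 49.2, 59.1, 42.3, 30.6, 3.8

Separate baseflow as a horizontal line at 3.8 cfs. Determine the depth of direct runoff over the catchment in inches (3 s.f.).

d ≈ 1.92 in

Direct runoff: 0.0, 1.2, 11.2, 9.2, 22.0, 34.4, 45.4, 55.3, 38.5, 26.8, 0.0 cfs; ΣQ_DR = 244.0 cfs.
V = ΣQ_DR · Δt = 244.0 × 21600 s = 5.270 × 10^6 ft³.
Over A = 1.18 mi², depth = V / A = 1.92 in.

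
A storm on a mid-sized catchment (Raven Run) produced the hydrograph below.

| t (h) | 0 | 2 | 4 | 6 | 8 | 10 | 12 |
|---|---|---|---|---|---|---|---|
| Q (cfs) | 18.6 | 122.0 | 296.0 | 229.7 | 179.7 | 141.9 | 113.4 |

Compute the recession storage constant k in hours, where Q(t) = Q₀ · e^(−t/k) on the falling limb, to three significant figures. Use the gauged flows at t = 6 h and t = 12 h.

k ≈ 8.50 h

On the falling limb, Q drops from 229.7 to 113.4 cfs between t = 6 h and t = 12 h (Δt = 6 h).
k = −Δt / ln(Q₂/Q₁) = −6 / ln(113.4/229.7) = 8.50 h.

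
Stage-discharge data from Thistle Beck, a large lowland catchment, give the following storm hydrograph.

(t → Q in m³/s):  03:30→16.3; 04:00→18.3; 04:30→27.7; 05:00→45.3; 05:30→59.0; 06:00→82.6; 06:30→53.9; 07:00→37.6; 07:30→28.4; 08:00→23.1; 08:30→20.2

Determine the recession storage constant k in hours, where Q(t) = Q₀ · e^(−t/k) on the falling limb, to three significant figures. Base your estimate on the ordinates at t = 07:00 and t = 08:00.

On the falling limb, Q drops from 37.6 to 23.1 m³/s between t = 07:00 and t = 08:00 (Δt = 1 h).
k = −Δt / ln(Q₂/Q₁) = −1 / ln(23.1/37.6) = 2.05 h.

k ≈ 2.05 h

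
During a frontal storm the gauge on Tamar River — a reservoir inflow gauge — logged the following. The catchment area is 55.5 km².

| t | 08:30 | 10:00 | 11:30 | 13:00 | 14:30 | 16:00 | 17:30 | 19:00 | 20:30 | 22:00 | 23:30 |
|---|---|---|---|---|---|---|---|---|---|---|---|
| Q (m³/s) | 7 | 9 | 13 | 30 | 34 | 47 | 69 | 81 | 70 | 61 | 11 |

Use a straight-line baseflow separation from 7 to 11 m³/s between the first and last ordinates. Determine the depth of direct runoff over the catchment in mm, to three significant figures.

d ≈ 32.4 mm

Direct runoff: 0.00, 1.60, 5.20, 21.80, 25.40, 38.00, 59.60, 71.20, 59.80, 50.40, 0.00 m³/s; ΣQ_DR = 333.0 m³/s.
V = ΣQ_DR · Δt = 333.0 × 5400 s = 1.798 × 10^6 m³.
Over A = 55.5 km², depth = V / A = 32.4 mm.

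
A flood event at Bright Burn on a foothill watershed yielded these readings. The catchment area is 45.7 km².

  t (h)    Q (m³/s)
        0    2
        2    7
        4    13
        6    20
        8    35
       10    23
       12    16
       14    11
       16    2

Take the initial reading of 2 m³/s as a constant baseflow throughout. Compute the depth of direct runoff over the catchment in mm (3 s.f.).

Direct runoff: 0.0, 5.0, 11.0, 18.0, 33.0, 21.0, 14.0, 9.0, 0.0 m³/s; ΣQ_DR = 111.0 m³/s.
V = ΣQ_DR · Δt = 111.0 × 7200 s = 7.992 × 10^5 m³.
Over A = 45.7 km², depth = V / A = 17.5 mm.

d ≈ 17.5 mm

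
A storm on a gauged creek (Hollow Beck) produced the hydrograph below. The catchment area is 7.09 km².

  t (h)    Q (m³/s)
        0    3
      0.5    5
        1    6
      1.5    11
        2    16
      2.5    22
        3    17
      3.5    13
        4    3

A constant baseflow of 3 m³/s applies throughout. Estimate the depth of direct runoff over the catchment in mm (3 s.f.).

Direct runoff: 0.0, 2.0, 3.0, 8.0, 13.0, 19.0, 14.0, 10.0, 0.0 m³/s; ΣQ_DR = 69.00 m³/s.
V = ΣQ_DR · Δt = 69.00 × 1800 s = 1.242 × 10^5 m³.
Over A = 7.09 km², depth = V / A = 17.5 mm.

d ≈ 17.5 mm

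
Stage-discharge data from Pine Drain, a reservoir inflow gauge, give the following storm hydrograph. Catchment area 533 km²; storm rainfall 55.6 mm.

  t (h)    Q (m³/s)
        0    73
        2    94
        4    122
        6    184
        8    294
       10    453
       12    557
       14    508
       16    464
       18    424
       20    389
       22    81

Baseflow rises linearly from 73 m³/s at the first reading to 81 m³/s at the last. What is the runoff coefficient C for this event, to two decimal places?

ΣQ_DR = 2719 m³/s; V = ΣQ_DR·Δt = 1.958 × 10^7 m³.
Runoff depth d = V / A = 36.73 mm.
C = d / P = 36.73 / 55.6 = 0.66.

C ≈ 0.66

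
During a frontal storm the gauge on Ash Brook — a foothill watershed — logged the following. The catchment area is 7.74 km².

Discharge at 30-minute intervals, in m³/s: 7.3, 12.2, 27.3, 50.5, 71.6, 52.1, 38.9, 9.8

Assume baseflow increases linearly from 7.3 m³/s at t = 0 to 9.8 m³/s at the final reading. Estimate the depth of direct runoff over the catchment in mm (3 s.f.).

d ≈ 46.8 mm

Direct runoff: 0.00, 4.54, 19.29, 42.13, 62.87, 43.01, 29.46, 0.00 m³/s; ΣQ_DR = 201.3 m³/s.
V = ΣQ_DR · Δt = 201.3 × 1800 s = 3.623 × 10^5 m³.
Over A = 7.74 km², depth = V / A = 46.8 mm.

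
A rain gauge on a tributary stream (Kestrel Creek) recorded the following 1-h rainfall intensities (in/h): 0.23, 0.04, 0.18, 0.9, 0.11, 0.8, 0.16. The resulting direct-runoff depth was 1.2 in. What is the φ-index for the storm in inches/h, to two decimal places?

φ ≈ 0.25 in/h

Only the 2 blocks with intensity above φ contribute runoff: 0.9, 0.8 in/h.
Σ(I−φ)·Δt = d  ⇒  (0.9+0.8 − 2φ)·1 = 1.2
φ = (1.700 − 1.2/1) / 2 = 0.25 in/h.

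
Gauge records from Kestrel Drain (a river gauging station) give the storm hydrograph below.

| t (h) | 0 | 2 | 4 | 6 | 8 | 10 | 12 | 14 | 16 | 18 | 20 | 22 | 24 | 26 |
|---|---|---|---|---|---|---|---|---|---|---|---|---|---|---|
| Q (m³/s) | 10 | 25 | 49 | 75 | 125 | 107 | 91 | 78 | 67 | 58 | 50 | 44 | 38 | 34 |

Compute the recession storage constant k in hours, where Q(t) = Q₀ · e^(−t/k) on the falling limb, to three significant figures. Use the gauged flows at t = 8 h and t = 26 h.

On the falling limb, Q drops from 125 to 34 m³/s between t = 8 h and t = 26 h (Δt = 18 h).
k = −Δt / ln(Q₂/Q₁) = −18 / ln(34/125) = 13.8 h.

k ≈ 13.8 h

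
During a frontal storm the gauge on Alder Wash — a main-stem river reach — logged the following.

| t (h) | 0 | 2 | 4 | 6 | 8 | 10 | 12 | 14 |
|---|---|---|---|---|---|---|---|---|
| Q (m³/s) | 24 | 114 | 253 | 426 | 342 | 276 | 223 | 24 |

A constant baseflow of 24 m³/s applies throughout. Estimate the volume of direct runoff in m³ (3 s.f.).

V ≈ 1.07 × 10^7 m³

Direct-runoff ordinates (Q − Q_b): 0.0, 90.0, 229.0, 402.0, 318.0, 252.0, 199.0, 0.0 m³/s.
ΣQ_DR = 1490 m³/s.
With Δt = 2 h = 7200 s, V = ΣQ_DR · Δt = 1490 × 7200 = 1.07 × 10^7 m³.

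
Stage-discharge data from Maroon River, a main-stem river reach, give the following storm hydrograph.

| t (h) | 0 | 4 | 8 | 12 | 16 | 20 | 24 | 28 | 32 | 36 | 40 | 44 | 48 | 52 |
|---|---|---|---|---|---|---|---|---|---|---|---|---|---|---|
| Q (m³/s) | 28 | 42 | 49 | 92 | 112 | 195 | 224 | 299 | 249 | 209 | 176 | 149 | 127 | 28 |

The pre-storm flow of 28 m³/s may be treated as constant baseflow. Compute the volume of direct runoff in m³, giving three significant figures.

Direct-runoff ordinates (Q − Q_b): 0.0, 14.0, 21.0, 64.0, 84.0, 167.0, 196.0, 271.0, 221.0, 181.0, 148.0, 121.0, 99.0, 0.0 m³/s.
ΣQ_DR = 1587 m³/s.
With Δt = 4 h = 14400 s, V = ΣQ_DR · Δt = 1587 × 14400 = 2.29 × 10^7 m³.

V ≈ 2.29 × 10^7 m³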